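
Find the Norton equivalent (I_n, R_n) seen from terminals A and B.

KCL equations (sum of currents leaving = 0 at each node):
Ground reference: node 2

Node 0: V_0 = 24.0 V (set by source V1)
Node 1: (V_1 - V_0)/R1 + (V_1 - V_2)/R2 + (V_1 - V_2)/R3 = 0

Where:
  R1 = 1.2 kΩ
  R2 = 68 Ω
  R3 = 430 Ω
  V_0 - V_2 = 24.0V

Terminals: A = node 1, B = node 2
Find the Thévenin equivalent first; then I_n = V_th/R_th and R_n = R_th.
Step 1 — V_th is the open-circuit voltage V_A - V_B (nothing connected across the terminals).
Nodal analysis, taking node 2 as the 0 V reference.
Source V1 fixes V_0 = 24 V.
KCL at each unknown node (sum of currents leaving = 0; resistances in Ω):
  Node 1: (V_1 - 24)/1200 + (V_1 - 0)/68 + (V_1 - 0)/430 = 0
Collecting terms: 0.01786 × V_1 = 0.02  =>  V_1 = 1.12 V
V_th = V_1 - V_2 = 1.12 - 0 = 1.12 V
Step 2 — R_th: zero the source — replace V1 by a short circuit (node 2 merges into node 0) — and find the resistance seen between A (node 1) and B (node 0).
Reduce the network between node 1 (A) and node 0 (B) by series/parallel combination:
  Rp1 = R1 ‖ R2 ‖ R3 (parallel, all between nodes 0 and 1) = 1/(1/1200 + 1/68 + 1/430) = 55.98 Ω
R_th = 55.98 Ω
I_n = V_th/R_th = 1.12/55.98 = 0.02 A, and R_n = R_th = 55.98 Ω

Final answer: I_n = 0.02 A, R_n = 55.98 Ω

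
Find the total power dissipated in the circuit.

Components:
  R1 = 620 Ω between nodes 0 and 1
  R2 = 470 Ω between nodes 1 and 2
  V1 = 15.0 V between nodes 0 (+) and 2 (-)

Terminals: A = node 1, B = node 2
Nodal analysis, taking node 2 as the 0 V reference.
Source V1 fixes V_0 = 15 V.
KCL at each unknown node (sum of currents leaving = 0; resistances in Ω):
  Node 1: (V_1 - 15)/620 + (V_1 - 0)/470 = 0
Collecting terms: 0.003741 × V_1 = 0.02419  =>  V_1 = 6.468 V
Power in each resistor, P = (ΔV)²/R:
  P_R1 = (15 - 6.468)²/620 = 0.1174 W
  P_R2 = (6.468 - 0)²/470 = 0.08901 W
P_total = P_R1 + P_R2 = 0.2064 W

Final answer: 0.2064 W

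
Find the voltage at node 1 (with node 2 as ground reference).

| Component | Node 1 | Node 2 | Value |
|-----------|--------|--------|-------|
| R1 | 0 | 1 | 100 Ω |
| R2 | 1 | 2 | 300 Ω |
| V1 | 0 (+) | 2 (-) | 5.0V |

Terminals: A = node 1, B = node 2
Nodal analysis, taking node 2 as the 0 V reference.
Source V1 fixes V_0 = 5 V.
KCL at each unknown node (sum of currents leaving = 0; resistances in Ω):
  Node 1: (V_1 - 5)/100 + (V_1 - 0)/300 = 0
Collecting terms: 0.01333 × V_1 = 0.05  =>  V_1 = 3.75 V
The requested potential is V_1 = 3.75 V.

Final answer: V_1 = 3.75 V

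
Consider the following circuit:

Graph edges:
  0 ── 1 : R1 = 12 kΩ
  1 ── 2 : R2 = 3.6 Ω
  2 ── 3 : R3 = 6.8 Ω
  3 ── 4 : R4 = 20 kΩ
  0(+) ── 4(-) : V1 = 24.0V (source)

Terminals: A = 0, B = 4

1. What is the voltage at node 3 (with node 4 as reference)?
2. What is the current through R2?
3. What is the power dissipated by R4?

Nodal analysis, taking node 4 as the 0 V reference.
Source V1 fixes V_0 = 24 V.
KCL at each unknown node (sum of currents leaving = 0; resistances in Ω):
  Node 1: (V_1 - 24)/12000 + (V_1 - V_2)/3.6 = 0
  Node 2: (V_2 - V_1)/3.6 + (V_2 - V_3)/6.8 = 0
  Node 3: (V_3 - V_2)/6.8 + (V_3 - 0)/20000 = 0
Collecting terms (coefficients in siemens):
  0.2779·V_1 - 0.2778·V_2 = 0.002
  0.4248·V_2 - 0.2778·V_1 - 0.1471·V_3 = 0
  0.1471·V_3 - 0.1471·V_2 = 0
Solving these 3 simultaneous equations (Gaussian elimination) gives:
  V_1 = 15 V, V_2 = 15 V, V_3 = 15 V
Part 1:
  Read off the nodal solution: V_3 = 15 V
Part 2:
  I_R2 = (V_1 - V_2)/R2 = (15 - 15)/3.6 = 0.0007498 A
  Magnitude: I_R2 = 0.0007498 A
Part 3:
  I_R4 = (V_3 - V_4)/R4 = (15 - 0)/20000 = 0.0007498 A
  P_R4 = I_R4² × R4 = (0.0007498)² × 20000 = 0.01124 W

Final answers:
1. V_3 = 15 V
2. I_R2 = 0.0007498 A
3. P_R4 = 0.01124 W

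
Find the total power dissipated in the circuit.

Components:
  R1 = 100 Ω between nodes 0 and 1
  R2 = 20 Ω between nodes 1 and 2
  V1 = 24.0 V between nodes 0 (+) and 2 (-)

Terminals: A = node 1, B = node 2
Nodal analysis, taking node 2 as the 0 V reference.
Source V1 fixes V_0 = 24 V.
KCL at each unknown node (sum of currents leaving = 0; resistances in Ω):
  Node 1: (V_1 - 24)/100 + (V_1 - 0)/20 = 0
Collecting terms: 0.06 × V_1 = 0.24  =>  V_1 = 4 V
Power in each resistor, P = (ΔV)²/R:
  P_R1 = (24 - 4)²/100 = 4 W
  P_R2 = (4 - 0)²/20 = 0.8 W
P_total = P_R1 + P_R2 = 4.8 W

Final answer: 4.8 W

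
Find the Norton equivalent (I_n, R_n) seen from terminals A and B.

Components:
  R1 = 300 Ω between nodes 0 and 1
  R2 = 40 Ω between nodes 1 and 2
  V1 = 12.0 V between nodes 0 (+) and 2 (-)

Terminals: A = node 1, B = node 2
Find the Thévenin equivalent first; then I_n = V_th/R_th and R_n = R_th.
Step 1 — V_th is the open-circuit voltage V_A - V_B (nothing connected across the terminals).
Nodal analysis, taking node 2 as the 0 V reference.
Source V1 fixes V_0 = 12 V.
KCL at each unknown node (sum of currents leaving = 0; resistances in Ω):
  Node 1: (V_1 - 12)/300 + (V_1 - 0)/40 = 0
Collecting terms: 0.02833 × V_1 = 0.04  =>  V_1 = 1.412 V
V_th = V_1 - V_2 = 1.412 - 0 = 1.412 V
Step 2 — R_th: zero the source — replace V1 by a short circuit (node 2 merges into node 0) — and find the resistance seen between A (node 1) and B (node 0).
Reduce the network between node 1 (A) and node 0 (B) by series/parallel combination:
  Rp1 = R1 ‖ R2 (parallel, both between nodes 0 and 1) = 1/(1/300 + 1/40) = 35.29 Ω
R_th = 35.29 Ω
I_n = V_th/R_th = 1.412/35.29 = 0.04 A, and R_n = R_th = 35.29 Ω

Final answer: I_n = 0.04 A, R_n = 35.29 Ω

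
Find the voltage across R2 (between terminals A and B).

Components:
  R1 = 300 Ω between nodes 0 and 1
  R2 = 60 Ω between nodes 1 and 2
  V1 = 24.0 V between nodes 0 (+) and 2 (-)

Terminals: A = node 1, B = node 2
R1 and R2 are in series across V1 (node 0 → node 1 → node 2), and the output A–B is taken across R2, so this is a voltage divider.
Series current: I = V1/(R1 + R2) = 24/(300 + 60) = 24/360 = 0.06667 A
V_R2 = I × R2 = V1 × R2/(R1 + R2) = 24 × 60/360 = 4 V

Final answer: 4 V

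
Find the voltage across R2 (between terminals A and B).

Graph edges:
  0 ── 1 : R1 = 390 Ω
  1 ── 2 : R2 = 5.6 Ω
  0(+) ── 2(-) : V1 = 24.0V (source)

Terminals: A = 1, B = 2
R1 and R2 are in series across V1 (node 0 → node 1 → node 2), and the output A–B is taken across R2, so this is a voltage divider.
Series current: I = V1/(R1 + R2) = 24/(390 + 5.6) = 24/395.6 = 0.06067 A
V_R2 = I × R2 = V1 × R2/(R1 + R2) = 24 × 5.6/395.6 = 0.3397 V

Final answer: 0.3397 V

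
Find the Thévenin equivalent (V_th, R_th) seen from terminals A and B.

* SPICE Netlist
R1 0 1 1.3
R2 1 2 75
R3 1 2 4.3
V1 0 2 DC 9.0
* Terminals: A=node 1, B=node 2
Step 1 — V_th is the open-circuit voltage V_A - V_B (nothing connected across the terminals).
Nodal analysis, taking node 2 as the 0 V reference.
Source V1 fixes V_0 = 9 V.
KCL at each unknown node (sum of currents leaving = 0; resistances in Ω):
  Node 1: (V_1 - 9)/1.3 + (V_1 - 0)/75 + (V_1 - 0)/4.3 = 0
Collecting terms: 1.015 × V_1 = 6.923  =>  V_1 = 6.82 V
V_th = V_1 - V_2 = 6.82 - 0 = 6.82 V
Step 2 — R_th: zero the source — replace V1 by a short circuit (node 2 merges into node 0) — and find the resistance seen between A (node 1) and B (node 0).
Reduce the network between node 1 (A) and node 0 (B) by series/parallel combination:
  Rp1 = R1 ‖ R2 ‖ R3 (parallel, all between nodes 0 and 1) = 1/(1/1.3 + 1/75 + 1/4.3) = 0.9851 Ω
R_th = 0.9851 Ω

Final answer: V_th = 6.82 V, R_th = 0.9851 Ω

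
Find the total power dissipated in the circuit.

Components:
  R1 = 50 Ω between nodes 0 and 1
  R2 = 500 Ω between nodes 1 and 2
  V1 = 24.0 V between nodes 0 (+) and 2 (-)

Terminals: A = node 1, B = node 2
Nodal analysis, taking node 2 as the 0 V reference.
Source V1 fixes V_0 = 24 V.
KCL at each unknown node (sum of currents leaving = 0; resistances in Ω):
  Node 1: (V_1 - 24)/50 + (V_1 - 0)/500 = 0
Collecting terms: 0.022 × V_1 = 0.48  =>  V_1 = 21.82 V
Power in each resistor, P = (ΔV)²/R:
  P_R1 = (24 - 21.82)²/50 = 0.09521 W
  P_R2 = (21.82 - 0)²/500 = 0.9521 W
P_total = P_R1 + P_R2 = 1.047 W

Final answer: 1.047 W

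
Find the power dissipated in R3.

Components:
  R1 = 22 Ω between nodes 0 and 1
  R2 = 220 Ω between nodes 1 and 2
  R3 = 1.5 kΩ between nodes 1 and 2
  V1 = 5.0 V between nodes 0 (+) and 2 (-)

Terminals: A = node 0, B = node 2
Nodal analysis, taking node 2 as the 0 V reference.
Source V1 fixes V_0 = 5 V.
KCL at each unknown node (sum of currents leaving = 0; resistances in Ω):
  Node 1: (V_1 - 5)/22 + (V_1 - 0)/220 + (V_1 - 0)/1500 = 0
Collecting terms: 0.05067 × V_1 = 0.2273  =>  V_1 = 4.486 V
I_R3 = (V_1 - V_2)/R3 = (4.486 - 0)/1500 = 0.00299 A
P_R3 = I_R3² × R3 = (0.00299)² × 1500 = 0.01341 W

Final answer: 0.01341 W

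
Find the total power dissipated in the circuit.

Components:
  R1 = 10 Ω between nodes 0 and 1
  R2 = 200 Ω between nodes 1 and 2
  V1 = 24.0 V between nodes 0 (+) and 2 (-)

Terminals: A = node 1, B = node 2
Nodal analysis, taking node 2 as the 0 V reference.
Source V1 fixes V_0 = 24 V.
KCL at each unknown node (sum of currents leaving = 0; resistances in Ω):
  Node 1: (V_1 - 24)/10 + (V_1 - 0)/200 = 0
Collecting terms: 0.105 × V_1 = 2.4  =>  V_1 = 22.86 V
Power in each resistor, P = (ΔV)²/R:
  P_R1 = (24 - 22.86)²/10 = 0.1306 W
  P_R2 = (22.86 - 0)²/200 = 2.612 W
P_total = P_R1 + P_R2 = 2.743 W

Final answer: 2.743 W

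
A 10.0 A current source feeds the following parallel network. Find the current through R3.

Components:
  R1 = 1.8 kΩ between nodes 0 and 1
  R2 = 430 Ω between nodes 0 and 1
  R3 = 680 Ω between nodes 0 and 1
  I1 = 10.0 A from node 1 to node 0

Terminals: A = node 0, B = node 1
All resistors sit directly between nodes 0 and 1, so they are in parallel and share one voltage V; the full source current 10 A splits among them.
1/R_par = 1/1800 + 1/430 + 1/680 = 0.004352 S  =>  R_par = 229.8 Ω
V = I × R_par = 10 × 229.8 = 2298 V
I_R3 = V/R3 = 2298/680 = 3.379 A

Final answer: 3.379 A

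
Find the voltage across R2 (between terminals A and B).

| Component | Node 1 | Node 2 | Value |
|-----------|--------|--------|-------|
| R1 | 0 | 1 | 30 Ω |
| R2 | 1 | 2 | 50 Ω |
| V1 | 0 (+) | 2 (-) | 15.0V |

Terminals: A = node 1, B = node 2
R1 and R2 are in series across V1 (node 0 → node 1 → node 2), and the output A–B is taken across R2, so this is a voltage divider.
Series current: I = V1/(R1 + R2) = 15/(30 + 50) = 15/80 = 0.1875 A
V_R2 = I × R2 = V1 × R2/(R1 + R2) = 15 × 50/80 = 9.375 V

Final answer: 9.375 V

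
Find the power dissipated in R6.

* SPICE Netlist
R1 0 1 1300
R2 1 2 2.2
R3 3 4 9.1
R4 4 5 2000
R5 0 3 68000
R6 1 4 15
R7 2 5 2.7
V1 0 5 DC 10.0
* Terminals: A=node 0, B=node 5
Nodal analysis, taking node 5 as the 0 V reference.
Source V1 fixes V_0 = 10 V.
KCL at each unknown node (sum of currents leaving = 0; resistances in Ω):
  Node 1: (V_1 - 10)/1300 + (V_1 - V_2)/2.2 + (V_1 - V_4)/15 = 0
  Node 2: (V_2 - V_1)/2.2 + (V_2 - 0)/2.7 = 0
  Node 3: (V_3 - V_4)/9.1 + (V_3 - 10)/68000 = 0
  Node 4: (V_4 - V_3)/9.1 + (V_4 - 0)/2000 + (V_4 - V_1)/15 = 0
Collecting terms (coefficients in siemens):
  0.522·V_1 - 0.4545·V_2 - 0.06667·V_4 = 0.007692
  0.8249·V_2 - 0.4545·V_1 = 0
  0.1099·V_3 - 0.1099·V_4 = 0.0001471
  0.1771·V_4 - 0.06667·V_1 - 0.1099·V_3 = 0
Solving these 4 simultaneous equations (Gaussian elimination) gives:
  V_1 = 0.03817 V, V_2 = 0.02103 V, V_3 = 0.0414 V, V_4 = 0.04006 V
I_R6 = (V_1 - V_4)/R6 = (0.03817 - 0.04006)/15 = -0.0001264 A
P_R6 = I_R6² × R6 = (-0.0001264)² × 15 = 0.0000002397 W

Final answer: 2.397e-07 W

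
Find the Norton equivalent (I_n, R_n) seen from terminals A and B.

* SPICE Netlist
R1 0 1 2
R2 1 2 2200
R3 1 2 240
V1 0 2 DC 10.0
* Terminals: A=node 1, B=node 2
Find the Thévenin equivalent first; then I_n = V_th/R_th and R_n = R_th.
Step 1 — V_th is the open-circuit voltage V_A - V_B (nothing connected across the terminals).
Nodal analysis, taking node 2 as the 0 V reference.
Source V1 fixes V_0 = 10 V.
KCL at each unknown node (sum of currents leaving = 0; resistances in Ω):
  Node 1: (V_1 - 10)/2 + (V_1 - 0)/2200 + (V_1 - 0)/240 = 0
Collecting terms: 0.5046 × V_1 = 5  =>  V_1 = 9.908 V
V_th = V_1 - V_2 = 9.908 - 0 = 9.908 V
Step 2 — R_th: zero the source — replace V1 by a short circuit (node 2 merges into node 0) — and find the resistance seen between A (node 1) and B (node 0).
Reduce the network between node 1 (A) and node 0 (B) by series/parallel combination:
  Rp1 = R1 ‖ R2 ‖ R3 (parallel, all between nodes 0 and 1) = 1/(1/2 + 1/2200 + 1/240) = 1.982 Ω
R_th = 1.982 Ω
I_n = V_th/R_th = 9.908/1.982 = 5 A, and R_n = R_th = 1.982 Ω

Final answer: I_n = 5 A, R_n = 1.982 Ω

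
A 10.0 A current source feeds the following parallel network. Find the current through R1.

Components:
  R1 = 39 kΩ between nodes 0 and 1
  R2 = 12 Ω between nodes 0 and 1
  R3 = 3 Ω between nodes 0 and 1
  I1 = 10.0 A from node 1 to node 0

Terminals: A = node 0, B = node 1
All resistors sit directly between nodes 0 and 1, so they are in parallel and share one voltage V; the full source current 10 A splits among them.
1/R_par = 1/39000 + 1/12 + 1/3 = 0.4167 S  =>  R_par = 2.4 Ω
V = I × R_par = 10 × 2.4 = 24 V
I_R1 = V/R1 = 24/39000 = 0.0006153 A

Final answer: 0.0006153 A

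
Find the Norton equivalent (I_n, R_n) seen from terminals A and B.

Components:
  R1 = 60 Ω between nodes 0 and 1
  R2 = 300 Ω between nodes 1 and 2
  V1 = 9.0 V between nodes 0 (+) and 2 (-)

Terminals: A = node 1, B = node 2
Find the Thévenin equivalent first; then I_n = V_th/R_th and R_n = R_th.
Step 1 — V_th is the open-circuit voltage V_A - V_B (nothing connected across the terminals).
Nodal analysis, taking node 2 as the 0 V reference.
Source V1 fixes V_0 = 9 V.
KCL at each unknown node (sum of currents leaving = 0; resistances in Ω):
  Node 1: (V_1 - 9)/60 + (V_1 - 0)/300 = 0
Collecting terms: 0.02 × V_1 = 0.15  =>  V_1 = 7.5 V
V_th = V_1 - V_2 = 7.5 - 0 = 7.5 V
Step 2 — R_th: zero the source — replace V1 by a short circuit (node 2 merges into node 0) — and find the resistance seen between A (node 1) and B (node 0).
Reduce the network between node 1 (A) and node 0 (B) by series/parallel combination:
  Rp1 = R1 ‖ R2 (parallel, both between nodes 0 and 1) = 1/(1/60 + 1/300) = 50 Ω
R_th = 50 Ω
I_n = V_th/R_th = 7.5/50 = 0.15 A, and R_n = R_th = 50 Ω

Final answer: I_n = 0.15 A, R_n = 50 Ω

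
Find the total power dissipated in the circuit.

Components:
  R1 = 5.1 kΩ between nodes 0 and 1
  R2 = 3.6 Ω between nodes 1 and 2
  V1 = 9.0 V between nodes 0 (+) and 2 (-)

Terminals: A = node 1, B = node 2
Nodal analysis, taking node 2 as the 0 V reference.
Source V1 fixes V_0 = 9 V.
KCL at each unknown node (sum of currents leaving = 0; resistances in Ω):
  Node 1: (V_1 - 9)/5100 + (V_1 - 0)/3.6 = 0
Collecting terms: 0.278 × V_1 = 0.001765  =>  V_1 = 0.006348 V
Power in each resistor, P = (ΔV)²/R:
  P_R1 = (9 - 0.006348)²/5100 = 0.01586 W
  P_R2 = (0.006348 - 0)²/3.6 = 0.0000112 W
P_total = P_R1 + P_R2 = 0.01587 W

Final answer: 0.01587 W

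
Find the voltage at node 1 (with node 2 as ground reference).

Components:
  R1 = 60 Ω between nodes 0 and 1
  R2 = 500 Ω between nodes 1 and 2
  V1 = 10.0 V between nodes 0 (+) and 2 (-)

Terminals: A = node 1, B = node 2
Nodal analysis, taking node 2 as the 0 V reference.
Source V1 fixes V_0 = 10 V.
KCL at each unknown node (sum of currents leaving = 0; resistances in Ω):
  Node 1: (V_1 - 10)/60 + (V_1 - 0)/500 = 0
Collecting terms: 0.01867 × V_1 = 0.1667  =>  V_1 = 8.929 V
The requested potential is V_1 = 8.929 V.

Final answer: V_1 = 8.929 V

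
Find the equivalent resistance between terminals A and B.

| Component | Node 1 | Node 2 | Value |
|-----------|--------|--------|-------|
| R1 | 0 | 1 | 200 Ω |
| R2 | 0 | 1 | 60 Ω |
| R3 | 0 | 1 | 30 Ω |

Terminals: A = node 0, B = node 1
Reduce the network between node 0 (A) and node 1 (B) by series/parallel combination:
  Rp1 = R1 ‖ R2 ‖ R3 (parallel, all between nodes 0 and 1) = 1/(1/200 + 1/60 + 1/30) = 18.18 Ω
R_eq = 18.18 Ω

Final answer: 18.18 Ω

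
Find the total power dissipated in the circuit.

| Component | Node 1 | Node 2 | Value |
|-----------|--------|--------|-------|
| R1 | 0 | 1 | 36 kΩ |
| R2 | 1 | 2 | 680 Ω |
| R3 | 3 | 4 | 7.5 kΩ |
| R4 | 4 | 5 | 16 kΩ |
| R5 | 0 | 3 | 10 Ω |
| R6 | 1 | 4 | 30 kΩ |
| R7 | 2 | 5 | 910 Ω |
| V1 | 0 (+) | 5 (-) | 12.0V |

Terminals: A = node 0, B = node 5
Nodal analysis, taking node 5 as the 0 V reference.
Source V1 fixes V_0 = 12 V.
KCL at each unknown node (sum of currents leaving = 0; resistances in Ω):
  Node 1: (V_1 - 12)/36000 + (V_1 - V_2)/680 + (V_1 - V_4)/30000 = 0
  Node 2: (V_2 - V_1)/680 + (V_2 - 0)/910 = 0
  Node 3: (V_3 - V_4)/7500 + (V_3 - 12)/10 = 0
  Node 4: (V_4 - V_3)/7500 + (V_4 - 0)/16000 + (V_4 - V_1)/30000 = 0
Collecting terms (coefficients in siemens):
  0.001532·V_1 - 0.001471·V_2 - 0.00003333·V_4 = 0.0003333
  0.002569·V_2 - 0.001471·V_1 = 0
  0.1001·V_3 - 0.0001333·V_4 = 1.2
  0.0002292·V_4 - 0.00003333·V_1 - 0.0001333·V_3 = 0
Solving these 4 simultaneous equations (Gaussian elimination) gives:
  V_1 = 0.8259 V, V_2 = 0.4727 V, V_3 = 11.99 V, V_4 = 7.098 V
Power in each resistor, P = (ΔV)²/R:
  P_R1 = (12 - 0.8259)²/36000 = 0.003468 W
  P_R2 = (0.8259 - 0.4727)²/680 = 0.0001835 W
  P_R3 = (11.99 - 7.098)²/7500 = 0.003195 W
  P_R4 = (7.098 - 0)²/16000 = 0.003149 W
  P_R5 = (12 - 11.99)²/10 = 0.00000426 W
  P_R6 = (0.8259 - 7.098)²/30000 = 0.001311 W
  P_R7 = (0.4727 - 0)²/910 = 0.0002456 W
P_total = P_R1 + P_R2 + P_R3 + P_R4 + P_R5 + P_R6 + P_R7 = 0.01156 W

Final answer: 0.01156 W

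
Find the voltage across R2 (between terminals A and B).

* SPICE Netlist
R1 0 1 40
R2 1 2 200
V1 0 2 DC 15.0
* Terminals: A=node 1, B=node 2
R1 and R2 are in series across V1 (node 0 → node 1 → node 2), and the output A–B is taken across R2, so this is a voltage divider.
Series current: I = V1/(R1 + R2) = 15/(40 + 200) = 15/240 = 0.0625 A
V_R2 = I × R2 = V1 × R2/(R1 + R2) = 15 × 200/240 = 12.5 V

Final answer: 12.5 V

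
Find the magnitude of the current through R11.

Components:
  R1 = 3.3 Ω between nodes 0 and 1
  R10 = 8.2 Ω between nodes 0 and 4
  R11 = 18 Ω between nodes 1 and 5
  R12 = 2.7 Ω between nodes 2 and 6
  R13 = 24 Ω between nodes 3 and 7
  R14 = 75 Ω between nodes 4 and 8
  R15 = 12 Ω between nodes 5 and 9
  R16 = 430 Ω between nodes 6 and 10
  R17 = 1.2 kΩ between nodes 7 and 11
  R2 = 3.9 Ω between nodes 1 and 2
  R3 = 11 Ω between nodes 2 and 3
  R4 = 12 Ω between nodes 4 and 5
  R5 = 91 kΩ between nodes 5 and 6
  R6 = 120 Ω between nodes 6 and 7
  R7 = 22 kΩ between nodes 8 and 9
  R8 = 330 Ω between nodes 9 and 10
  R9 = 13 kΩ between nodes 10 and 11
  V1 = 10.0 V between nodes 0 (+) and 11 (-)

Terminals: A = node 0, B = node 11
Nodal analysis, taking node 11 as the 0 V reference.
Source V1 fixes V_0 = 10 V.
KCL at each unknown node (sum of currents leaving = 0; resistances in Ω):
  Node 1: (V_1 - 10)/3.3 + (V_1 - V_2)/3.9 + (V_1 - V_5)/18 = 0
  Node 2: (V_2 - V_1)/3.9 + (V_2 - V_3)/11 + (V_2 - V_6)/2.7 = 0
  Node 3: (V_3 - V_2)/11 + (V_3 - V_7)/24 = 0
  Node 4: (V_4 - V_5)/12 + (V_4 - 10)/8.2 + (V_4 - V_8)/75 = 0
  Node 5: (V_5 - V_4)/12 + (V_5 - V_6)/91000 + (V_5 - V_1)/18 + (V_5 - V_9)/12 = 0
  Node 6: (V_6 - V_5)/91000 + (V_6 - V_7)/120 + (V_6 - V_2)/2.7 + (V_6 - V_10)/430 = 0
  Node 7: (V_7 - V_6)/120 + (V_7 - V_3)/24 + (V_7 - 0)/1200 = 0
  Node 8: (V_8 - V_9)/22000 + (V_8 - V_4)/75 = 0
  Node 9: (V_9 - V_8)/22000 + (V_9 - V_10)/330 + (V_9 - V_5)/12 = 0
  Node 10: (V_10 - V_9)/330 + (V_10 - 0)/13000 + (V_10 - V_6)/430 = 0
Collecting terms (coefficients in siemens):
  0.615·V_1 - 0.2564·V_2 - 0.05556·V_5 = 3.03
  0.7177·V_2 - 0.2564·V_1 - 0.09091·V_3 - 0.3704·V_6 = 0
  0.1326·V_3 - 0.09091·V_2 - 0.04167·V_7 = 0
  0.2186·V_4 - 0.08333·V_5 - 0.01333·V_8 = 1.22
  0.2222·V_5 - 0.05556·V_1 - 0.08333·V_4 - 0.00001099·V_6 - 0.08333·V_9 = 0
  0.381·V_6 - 0.3704·V_2 - 0.00001099·V_5 - 0.008333·V_7 - 0.002326·V_10 = 0
  0.05083·V_7 - 0.04167·V_3 - 0.008333·V_6 = 0
  0.01338·V_8 - 0.01333·V_4 - 0.00004545·V_9 = 0
  0.08641·V_9 - 0.08333·V_5 - 0.00004545·V_8 - 0.00303·V_10 = 0
  0.005433·V_10 - 0.002326·V_6 - 0.00303·V_9 = 0
Solving these 10 simultaneous equations (Gaussian elimination) gives:
  V_1 = 9.974 V, V_2 = 9.941 V, V_3 = 9.872 V, V_4 = 9.993 V
  V_5 = 9.982 V, V_6 = 9.936 V, V_7 = 9.72 V, V_8 = 9.992 V
  V_9 = 9.976 V, V_10 = 9.817 V
I_R11 = (V_1 - V_5)/R11 = (9.974 - 9.982)/18 = -0.0004322 A
|I_R11| = 0.0004322 A

Final answer: |I_R11| = 0.0004322 A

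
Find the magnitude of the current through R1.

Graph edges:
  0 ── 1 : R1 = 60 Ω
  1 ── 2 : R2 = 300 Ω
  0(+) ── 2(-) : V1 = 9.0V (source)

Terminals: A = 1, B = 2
Nodal analysis, taking node 2 as the 0 V reference.
Source V1 fixes V_0 = 9 V.
KCL at each unknown node (sum of currents leaving = 0; resistances in Ω):
  Node 1: (V_1 - 9)/60 + (V_1 - 0)/300 = 0
Collecting terms: 0.02 × V_1 = 0.15  =>  V_1 = 7.5 V
I_R1 = (V_0 - V_1)/R1 = (9 - 7.5)/60 = 0.025 A
|I_R1| = 0.025 A

Final answer: |I_R1| = 0.025 A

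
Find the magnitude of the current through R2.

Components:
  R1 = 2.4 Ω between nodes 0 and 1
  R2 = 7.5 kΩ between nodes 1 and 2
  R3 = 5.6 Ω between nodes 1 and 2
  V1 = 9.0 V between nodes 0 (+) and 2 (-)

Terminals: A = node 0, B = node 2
Nodal analysis, taking node 2 as the 0 V reference.
Source V1 fixes V_0 = 9 V.
KCL at each unknown node (sum of currents leaving = 0; resistances in Ω):
  Node 1: (V_1 - 9)/2.4 + (V_1 - 0)/7500 + (V_1 - 0)/5.6 = 0
Collecting terms: 0.5954 × V_1 = 3.75  =>  V_1 = 6.299 V
I_R2 = (V_1 - V_2)/R2 = (6.299 - 0)/7500 = 0.0008398 A
|I_R2| = 0.0008398 A

Final answer: |I_R2| = 0.0008398 A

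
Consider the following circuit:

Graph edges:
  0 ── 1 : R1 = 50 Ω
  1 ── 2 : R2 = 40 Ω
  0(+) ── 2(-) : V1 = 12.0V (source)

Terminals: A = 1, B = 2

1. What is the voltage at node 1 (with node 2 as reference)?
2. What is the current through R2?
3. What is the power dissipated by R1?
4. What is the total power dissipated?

Nodal analysis, taking node 2 as the 0 V reference.
Source V1 fixes V_0 = 12 V.
KCL at each unknown node (sum of currents leaving = 0; resistances in Ω):
  Node 1: (V_1 - 12)/50 + (V_1 - 0)/40 = 0
Collecting terms: 0.045 × V_1 = 0.24  =>  V_1 = 5.333 V
Part 1:
  Read off the nodal solution: V_1 = 5.333 V
Part 2:
  I_R2 = (V_1 - V_2)/R2 = (5.333 - 0)/40 = 0.1333 A
  Magnitude: I_R2 = 0.1333 A
Part 3:
  I_R1 = (V_0 - V_1)/R1 = (12 - 5.333)/50 = 0.1333 A
  P_R1 = I_R1² × R1 = (0.1333)² × 50 = 0.8889 W
Part 4:
  Power in each resistor, P = (ΔV)²/R:
    P_R1 = (12 - 5.333)²/50 = 0.8889 W
    P_R2 = (5.333 - 0)²/40 = 0.7111 W
  P_total = P_R1 + P_R2 = 1.6 W

Final answers:
1. V_1 = 5.333 V
2. I_R2 = 0.1333 A
3. P_R1 = 0.8889 W
4. P_total = 1.6 W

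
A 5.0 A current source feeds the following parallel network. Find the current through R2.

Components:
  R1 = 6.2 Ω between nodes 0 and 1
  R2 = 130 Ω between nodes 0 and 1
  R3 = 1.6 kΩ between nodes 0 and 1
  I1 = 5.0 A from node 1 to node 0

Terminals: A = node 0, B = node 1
All resistors sit directly between nodes 0 and 1, so they are in parallel and share one voltage V; the full source current 5 A splits among them.
1/R_par = 1/6.2 + 1/130 + 1/1600 = 0.1696 S  =>  R_par = 5.896 Ω
V = I × R_par = 5 × 5.896 = 29.48 V
I_R2 = V/R2 = 29.48/130 = 0.2268 A

Final answer: 0.2268 A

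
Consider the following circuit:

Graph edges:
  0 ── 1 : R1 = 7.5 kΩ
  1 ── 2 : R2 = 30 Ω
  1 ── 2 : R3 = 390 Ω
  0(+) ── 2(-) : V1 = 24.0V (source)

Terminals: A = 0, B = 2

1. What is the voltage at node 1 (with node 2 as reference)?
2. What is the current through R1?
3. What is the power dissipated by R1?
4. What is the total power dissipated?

Nodal analysis, taking node 2 as the 0 V reference.
Source V1 fixes V_0 = 24 V.
KCL at each unknown node (sum of currents leaving = 0; resistances in Ω):
  Node 1: (V_1 - 24)/7500 + (V_1 - 0)/30 + (V_1 - 0)/390 = 0
Collecting terms: 0.03603 × V_1 = 0.0032  =>  V_1 = 0.08881 V
Part 1:
  Read off the nodal solution: V_1 = 0.08881 V
Part 2:
  I_R1 = (V_0 - V_1)/R1 = (24 - 0.08881)/7500 = 0.003188 A
  Magnitude: I_R1 = 0.003188 A
Part 3:
  I_R1 = (V_0 - V_1)/R1 = (24 - 0.08881)/7500 = 0.003188 A
  P_R1 = I_R1² × R1 = (0.003188)² × 7500 = 0.07623 W
Part 4:
  Power in each resistor, P = (ΔV)²/R:
    P_R1 = (24 - 0.08881)²/7500 = 0.07623 W
    P_R2 = (0.08881 - 0)²/30 = 0.0002629 W
    P_R3 = (0.08881 - 0)²/390 = 0.00002022 W
  P_total = P_R1 + P_R2 + P_R3 = 0.07652 W

Final answers:
1. V_1 = 0.08881 V
2. I_R1 = 0.003188 A
3. P_R1 = 0.07623 W
4. P_total = 0.07652 W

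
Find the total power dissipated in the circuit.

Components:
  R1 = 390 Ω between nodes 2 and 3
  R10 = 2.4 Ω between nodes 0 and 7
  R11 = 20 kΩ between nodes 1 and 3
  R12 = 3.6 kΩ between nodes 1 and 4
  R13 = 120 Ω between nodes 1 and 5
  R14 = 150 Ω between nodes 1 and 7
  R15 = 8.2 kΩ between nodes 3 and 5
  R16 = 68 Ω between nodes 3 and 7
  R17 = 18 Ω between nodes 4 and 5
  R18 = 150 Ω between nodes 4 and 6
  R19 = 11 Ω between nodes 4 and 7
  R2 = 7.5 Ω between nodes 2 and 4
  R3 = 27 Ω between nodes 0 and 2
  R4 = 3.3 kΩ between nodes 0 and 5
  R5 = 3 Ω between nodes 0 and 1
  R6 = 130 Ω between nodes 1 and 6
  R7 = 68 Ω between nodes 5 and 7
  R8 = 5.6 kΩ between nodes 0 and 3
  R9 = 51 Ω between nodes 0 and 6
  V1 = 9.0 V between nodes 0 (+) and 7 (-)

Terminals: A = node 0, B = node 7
Nodal analysis, taking node 7 as the 0 V reference.
Source V1 fixes V_0 = 9 V.
KCL at each unknown node (sum of currents leaving = 0; resistances in Ω):
  Node 1: (V_1 - 9)/3 + (V_1 - V_6)/130 + (V_1 - V_3)/20000 + (V_1 - V_4)/3600 + (V_1 - V_5)/120 + (V_1 - 0)/150 = 0
  Node 2: (V_2 - V_3)/390 + (V_2 - V_4)/7.5 + (V_2 - 9)/27 = 0
  Node 3: (V_3 - V_2)/390 + (V_3 - 9)/5600 + (V_3 - V_1)/20000 + (V_3 - V_5)/8200 + (V_3 - 0)/68 = 0
  Node 4: (V_4 - V_2)/7.5 + (V_4 - V_1)/3600 + (V_4 - V_5)/18 + (V_4 - V_6)/150 + (V_4 - 0)/11 = 0
  Node 5: (V_5 - 9)/3300 + (V_5 - 0)/68 + (V_5 - V_1)/120 + (V_5 - V_3)/8200 + (V_5 - V_4)/18 = 0
  Node 6: (V_6 - V_1)/130 + (V_6 - 9)/51 + (V_6 - V_4)/150 = 0
Collecting terms (coefficients in siemens):
  0.3564·V_1 - 0.00005·V_3 - 0.0002778·V_4 - 0.008333·V_5 - 0.007692·V_6 = 3
  0.1729·V_2 - 0.002564·V_3 - 0.1333·V_4 = 0.3333
  0.01762·V_3 - 0.00005·V_1 - 0.002564·V_2 - 0.000122·V_5 = 0.001607
  0.2867·V_4 - 0.0002778·V_1 - 0.1333·V_2 - 0.05556·V_5 - 0.006667·V_6 = 0
  0.07902·V_5 - 0.008333·V_1 - 0.000122·V_3 - 0.05556·V_4 = 0.002727
  0.03397·V_6 - 0.007692·V_1 - 0.006667·V_4 = 0.1765
Solving these 6 simultaneous equations (Gaussian elimination) gives:
  V_1 = 8.649 V, V_2 = 3.877 V, V_3 = 0.6987 V, V_4 = 2.515 V
  V_5 = 2.716 V, V_6 = 7.648 V
Power in each resistor, P = (ΔV)²/R:
  P_R1 = (3.877 - 0.6987)²/390 = 0.0259 W
  P_R2 = (3.877 - 2.515)²/7.5 = 0.2473 W
  P_R3 = (9 - 3.877)²/27 = 0.972 W
  P_R4 = (9 - 2.716)²/3300 = 0.01197 W
  P_R5 = (9 - 8.649)²/3 = 0.041 W
  P_R6 = (8.649 - 7.648)²/130 = 0.007715 W
  P_R7 = (2.716 - 0)²/68 = 0.1085 W
  P_R8 = (9 - 0.6987)²/5600 = 0.01231 W
  P_R9 = (9 - 7.648)²/51 = 0.03585 W
  P_R10 = (9 - 0)²/2.4 = 33.75 W
  P_R11 = (8.649 - 0.6987)²/20000 = 0.003161 W
  P_R12 = (8.649 - 2.515)²/3600 = 0.01045 W
  P_R13 = (8.649 - 2.716)²/120 = 0.2934 W
  P_R14 = (8.649 - 0)²/150 = 0.4987 W
  P_R15 = (0.6987 - 2.716)²/8200 = 0.0004963 W
  P_R16 = (0.6987 - 0)²/68 = 0.00718 W
  P_R17 = (2.515 - 2.716)²/18 = 0.002241 W
  P_R18 = (2.515 - 7.648)²/150 = 0.1756 W
  P_R19 = (2.515 - 0)²/11 = 0.5752 W
P_total = P_R1 + P_R2 + P_R3 + P_R4 + P_R5 + P_R6 + P_R7 + P_R8 + P_R9 + P_R10 + P_R11 + P_R12 + P_R13 + P_R14 + P_R15 + P_R16 + P_R17 + P_R18 + P_R19 = 36.78 W

Final answer: 36.78 W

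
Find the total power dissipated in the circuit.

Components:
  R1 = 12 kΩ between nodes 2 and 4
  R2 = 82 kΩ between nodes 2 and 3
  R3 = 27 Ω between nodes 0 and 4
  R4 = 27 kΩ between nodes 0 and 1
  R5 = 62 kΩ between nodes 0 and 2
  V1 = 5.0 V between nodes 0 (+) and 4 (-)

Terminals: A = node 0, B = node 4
Nodal analysis, taking node 4 as the 0 V reference.
Source V1 fixes V_0 = 5 V.
KCL at each unknown node (sum of currents leaving = 0; resistances in Ω):
  Node 1: (V_1 - 5)/27000 = 0
  Node 2: (V_2 - 0)/12000 + (V_2 - V_3)/82000 + (V_2 - 5)/62000 = 0
  Node 3: (V_3 - V_2)/82000 = 0
Collecting terms (coefficients in siemens):
  0.00003704·V_1 = 0.0001852
  0.0001117·V_2 - 0.0000122·V_3 = 0.00008065
  0.0000122·V_3 - 0.0000122·V_2 = 0
Solving these 3 simultaneous equations (Gaussian elimination) gives:
  V_1 = 5 V, V_2 = 0.8108 V, V_3 = 0.8108 V
Power in each resistor, P = (ΔV)²/R:
  P_R1 = (0.8108 - 0)²/12000 = 0.00005478 W
  P_R2 = (0.8108 - 0.8108)²/82000 = 0 W
  P_R3 = (5 - 0)²/27 = 0.9259 W
  P_R4 = (5 - 5)²/27000 = 0 W
  P_R5 = (5 - 0.8108)²/62000 = 0.0002831 W
P_total = P_R1 + P_R2 + P_R3 + P_R4 + P_R5 = 0.9263 W

Final answer: 0.9263 W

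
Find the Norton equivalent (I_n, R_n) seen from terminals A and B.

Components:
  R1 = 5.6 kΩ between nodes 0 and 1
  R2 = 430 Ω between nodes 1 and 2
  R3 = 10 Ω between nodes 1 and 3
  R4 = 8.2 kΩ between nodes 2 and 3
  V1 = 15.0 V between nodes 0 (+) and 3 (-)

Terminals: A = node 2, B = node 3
Find the Thévenin equivalent first; then I_n = V_th/R_th and R_n = R_th.
Step 1 — V_th is the open-circuit voltage V_A - V_B (nothing connected across the terminals).
Nodal analysis, taking node 3 as the 0 V reference.
Source V1 fixes V_0 = 15 V.
KCL at each unknown node (sum of currents leaving = 0; resistances in Ω):
  Node 1: (V_1 - 15)/5600 + (V_1 - V_2)/430 + (V_1 - 0)/10 = 0
  Node 2: (V_2 - V_1)/430 + (V_2 - 0)/8200 = 0
Collecting terms (coefficients in siemens):
  0.1025·V_1 - 0.002326·V_2 = 0.002679
  0.002448·V_2 - 0.002326·V_1 = 0
Determinant D = (0.1025)(0.002448) - (-0.002326)(-0.002326) = 0.0002455
V_1 = [(0.002679)(0.002448) - (-0.002326)(0)]/D = 0.02671 V
V_2 = [(0.1025)(0) - (0.002679)(-0.002326)]/D = 0.02538 V
V_th = V_2 - V_3 = 0.02538 - 0 = 0.02538 V
Step 2 — R_th: zero the source — replace V1 by a short circuit (node 3 merges into node 0) — and find the resistance seen between A (node 2) and B (node 0).
Reduce the network between node 2 (A) and node 0 (B) by series/parallel combination:
  Rp1 = R1 ‖ R3 (parallel, both between nodes 0 and 1) = 1/(1/5600 + 1/10) = 9.982 Ω
  Rs1 = R2 + Rp1 (series, joined only at node 1) = 430 + 9.982 = 440 Ω
  Rp2 = R4 ‖ Rs1 (parallel, both between nodes 0 and 2) = 1/(1/8200 + 1/440) = 417.6 Ω
R_th = 417.6 Ω
I_n = V_th/R_th = 0.02538/417.6 = 0.00006077 A, and R_n = R_th = 417.6 Ω

Final answer: I_n = 6.077e-05 A, R_n = 417.6 Ω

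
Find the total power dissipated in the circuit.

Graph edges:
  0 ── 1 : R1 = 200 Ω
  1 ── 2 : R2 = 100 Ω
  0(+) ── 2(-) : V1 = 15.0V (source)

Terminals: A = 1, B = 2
Nodal analysis, taking node 2 as the 0 V reference.
Source V1 fixes V_0 = 15 V.
KCL at each unknown node (sum of currents leaving = 0; resistances in Ω):
  Node 1: (V_1 - 15)/200 + (V_1 - 0)/100 = 0
Collecting terms: 0.015 × V_1 = 0.075  =>  V_1 = 5 V
Power in each resistor, P = (ΔV)²/R:
  P_R1 = (15 - 5)²/200 = 0.5 W
  P_R2 = (5 - 0)²/100 = 0.25 W
P_total = P_R1 + P_R2 = 0.75 W

Final answer: 0.75 W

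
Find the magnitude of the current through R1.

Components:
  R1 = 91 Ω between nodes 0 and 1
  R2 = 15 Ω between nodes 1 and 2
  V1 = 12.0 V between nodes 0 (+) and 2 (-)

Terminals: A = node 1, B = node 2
Nodal analysis, taking node 2 as the 0 V reference.
Source V1 fixes V_0 = 12 V.
KCL at each unknown node (sum of currents leaving = 0; resistances in Ω):
  Node 1: (V_1 - 12)/91 + (V_1 - 0)/15 = 0
Collecting terms: 0.07766 × V_1 = 0.1319  =>  V_1 = 1.698 V
I_R1 = (V_0 - V_1)/R1 = (12 - 1.698)/91 = 0.1132 A
|I_R1| = 0.1132 A

Final answer: |I_R1| = 0.1132 A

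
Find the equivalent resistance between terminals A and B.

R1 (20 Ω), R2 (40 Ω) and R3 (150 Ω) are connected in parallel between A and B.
Reduce the network between node 0 (A) and node 1 (B) by series/parallel combination:
  Rp1 = R1 ‖ R2 ‖ R3 (parallel, all between nodes 0 and 1) = 1/(1/20 + 1/40 + 1/150) = 12.24 Ω
R_eq = 12.24 Ω

Final answer: 12.24 Ω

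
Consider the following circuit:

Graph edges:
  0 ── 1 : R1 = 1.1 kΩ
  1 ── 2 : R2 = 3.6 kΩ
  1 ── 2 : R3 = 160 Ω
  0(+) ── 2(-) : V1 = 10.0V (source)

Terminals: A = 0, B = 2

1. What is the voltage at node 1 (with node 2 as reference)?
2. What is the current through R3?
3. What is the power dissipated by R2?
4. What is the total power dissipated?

Nodal analysis, taking node 2 as the 0 V reference.
Source V1 fixes V_0 = 10 V.
KCL at each unknown node (sum of currents leaving = 0; resistances in Ω):
  Node 1: (V_1 - 10)/1100 + (V_1 - 0)/3600 + (V_1 - 0)/160 = 0
Collecting terms: 0.007437 × V_1 = 0.009091  =>  V_1 = 1.222 V
Part 1:
  Read off the nodal solution: V_1 = 1.222 V
Part 2:
  I_R3 = (V_1 - V_2)/R3 = (1.222 - 0)/160 = 0.00764 A
  Magnitude: I_R3 = 0.00764 A
Part 3:
  I_R2 = (V_1 - V_2)/R2 = (1.222 - 0)/3600 = 0.0003396 A
  P_R2 = I_R2² × R2 = (0.0003396)² × 3600 = 0.0004151 W
Part 4:
  Power in each resistor, P = (ΔV)²/R:
    P_R1 = (10 - 1.222)²/1100 = 0.07004 W
    P_R2 = (1.222 - 0)²/3600 = 0.0004151 W
    P_R3 = (1.222 - 0)²/160 = 0.009339 W
  P_total = P_R1 + P_R2 + P_R3 = 0.0798 W

Final answers:
1. V_1 = 1.222 V
2. I_R3 = 0.00764 A
3. P_R2 = 0.0004151 W
4. P_total = 0.0798 W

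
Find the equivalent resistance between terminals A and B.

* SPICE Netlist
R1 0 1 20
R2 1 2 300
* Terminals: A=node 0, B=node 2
Reduce the network between node 0 (A) and node 2 (B) by series/parallel combination:
  Rs1 = R1 + R2 (series, joined only at node 1) = 20 + 300 = 320 Ω
R_eq = 320 Ω

Final answer: 320 Ω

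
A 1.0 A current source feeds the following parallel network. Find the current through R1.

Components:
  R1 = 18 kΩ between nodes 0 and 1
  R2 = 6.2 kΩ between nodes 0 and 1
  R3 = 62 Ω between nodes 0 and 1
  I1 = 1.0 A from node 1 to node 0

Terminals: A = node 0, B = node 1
All resistors sit directly between nodes 0 and 1, so they are in parallel and share one voltage V; the full source current 1 A splits among them.
1/R_par = 1/18000 + 1/6200 + 1/62 = 0.01635 S  =>  R_par = 61.18 Ω
V = I × R_par = 1 × 61.18 = 61.18 V
I_R1 = V/R1 = 61.18/18000 = 0.003399 A

Final answer: 0.003399 A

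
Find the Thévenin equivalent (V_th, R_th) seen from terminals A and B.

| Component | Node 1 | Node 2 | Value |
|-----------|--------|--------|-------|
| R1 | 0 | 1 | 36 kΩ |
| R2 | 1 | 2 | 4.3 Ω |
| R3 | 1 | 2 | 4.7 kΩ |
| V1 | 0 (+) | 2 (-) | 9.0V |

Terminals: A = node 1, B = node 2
Step 1 — V_th is the open-circuit voltage V_A - V_B (nothing connected across the terminals).
Nodal analysis, taking node 2 as the 0 V reference.
Source V1 fixes V_0 = 9 V.
KCL at each unknown node (sum of currents leaving = 0; resistances in Ω):
  Node 1: (V_1 - 9)/36000 + (V_1 - 0)/4.3 + (V_1 - 0)/4700 = 0
Collecting terms: 0.2328 × V_1 = 0.00025  =>  V_1 = 0.001074 V
V_th = V_1 - V_2 = 0.001074 - 0 = 0.001074 V
Step 2 — R_th: zero the source — replace V1 by a short circuit (node 2 merges into node 0) — and find the resistance seen between A (node 1) and B (node 0).
Reduce the network between node 1 (A) and node 0 (B) by series/parallel combination:
  Rp1 = R1 ‖ R2 ‖ R3 (parallel, all between nodes 0 and 1) = 1/(1/36000 + 1/4.3 + 1/4700) = 4.296 Ω
R_th = 4.296 Ω

Final answer: V_th = 0.001074 V, R_th = 4.296 Ω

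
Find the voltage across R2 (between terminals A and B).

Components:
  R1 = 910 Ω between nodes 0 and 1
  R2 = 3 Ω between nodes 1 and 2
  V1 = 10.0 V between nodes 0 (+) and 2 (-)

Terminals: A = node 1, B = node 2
R1 and R2 are in series across V1 (node 0 → node 1 → node 2), and the output A–B is taken across R2, so this is a voltage divider.
Series current: I = V1/(R1 + R2) = 10/(910 + 3) = 10/913 = 0.01095 A
V_R2 = I × R2 = V1 × R2/(R1 + R2) = 10 × 3/913 = 0.03286 V

Final answer: 0.03286 V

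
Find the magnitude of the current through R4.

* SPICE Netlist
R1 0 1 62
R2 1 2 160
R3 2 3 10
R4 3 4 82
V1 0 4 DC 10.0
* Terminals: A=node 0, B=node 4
Nodal analysis, taking node 4 as the 0 V reference.
Source V1 fixes V_0 = 10 V.
KCL at each unknown node (sum of currents leaving = 0; resistances in Ω):
  Node 1: (V_1 - 10)/62 + (V_1 - V_2)/160 = 0
  Node 2: (V_2 - V_1)/160 + (V_2 - V_3)/10 = 0
  Node 3: (V_3 - V_2)/10 + (V_3 - 0)/82 = 0
Collecting terms (coefficients in siemens):
  0.02238·V_1 - 0.00625·V_2 = 0.1613
  0.1063·V_2 - 0.00625·V_1 - 0.1·V_3 = 0
  0.1122·V_3 - 0.1·V_2 = 0
Solving these 3 simultaneous equations (Gaussian elimination) gives:
  V_1 = 8.025 V, V_2 = 2.93 V, V_3 = 2.611 V
I_R4 = (V_3 - V_4)/R4 = (2.611 - 0)/82 = 0.03185 A
|I_R4| = 0.03185 A

Final answer: |I_R4| = 0.03185 A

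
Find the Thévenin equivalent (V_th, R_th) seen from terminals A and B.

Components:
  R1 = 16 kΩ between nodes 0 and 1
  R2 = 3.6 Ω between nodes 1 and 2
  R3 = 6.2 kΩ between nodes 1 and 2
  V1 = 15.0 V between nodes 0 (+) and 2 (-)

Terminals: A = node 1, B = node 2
Step 1 — V_th is the open-circuit voltage V_A - V_B (nothing connected across the terminals).
Nodal analysis, taking node 2 as the 0 V reference.
Source V1 fixes V_0 = 15 V.
KCL at each unknown node (sum of currents leaving = 0; resistances in Ω):
  Node 1: (V_1 - 15)/16000 + (V_1 - 0)/3.6 + (V_1 - 0)/6200 = 0
Collecting terms: 0.278 × V_1 = 0.0009375  =>  V_1 = 0.003372 V
V_th = V_1 - V_2 = 0.003372 - 0 = 0.003372 V
Step 2 — R_th: zero the source — replace V1 by a short circuit (node 2 merges into node 0) — and find the resistance seen between A (node 1) and B (node 0).
Reduce the network between node 1 (A) and node 0 (B) by series/parallel combination:
  Rp1 = R1 ‖ R2 ‖ R3 (parallel, all between nodes 0 and 1) = 1/(1/16000 + 1/3.6 + 1/6200) = 3.597 Ω
R_th = 3.597 Ω

Final answer: V_th = 0.003372 V, R_th = 3.597 Ω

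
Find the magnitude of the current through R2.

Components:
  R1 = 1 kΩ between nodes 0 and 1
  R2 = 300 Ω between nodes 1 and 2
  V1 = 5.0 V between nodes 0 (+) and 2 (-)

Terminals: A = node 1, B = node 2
Nodal analysis, taking node 2 as the 0 V reference.
Source V1 fixes V_0 = 5 V.
KCL at each unknown node (sum of currents leaving = 0; resistances in Ω):
  Node 1: (V_1 - 5)/1000 + (V_1 - 0)/300 = 0
Collecting terms: 0.004333 × V_1 = 0.005  =>  V_1 = 1.154 V
I_R2 = (V_1 - V_2)/R2 = (1.154 - 0)/300 = 0.003846 A
|I_R2| = 0.003846 A

Final answer: |I_R2| = 0.003846 A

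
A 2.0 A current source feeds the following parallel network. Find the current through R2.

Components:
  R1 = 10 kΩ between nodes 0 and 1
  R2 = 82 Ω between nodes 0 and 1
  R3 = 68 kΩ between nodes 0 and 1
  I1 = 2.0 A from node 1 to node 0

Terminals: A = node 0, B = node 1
All resistors sit directly between nodes 0 and 1, so they are in parallel and share one voltage V; the full source current 2 A splits among them.
1/R_par = 1/10000 + 1/82 + 1/68000 = 0.01231 S  =>  R_par = 81.24 Ω
V = I × R_par = 2 × 81.24 = 162.5 V
I_R2 = V/R2 = 162.5/82 = 1.981 A

Final answer: 1.981 A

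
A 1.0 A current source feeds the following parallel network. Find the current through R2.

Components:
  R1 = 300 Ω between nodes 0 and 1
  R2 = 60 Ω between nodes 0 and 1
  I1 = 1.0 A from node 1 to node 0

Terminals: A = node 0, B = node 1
All resistors sit directly between nodes 0 and 1, so they are in parallel and share one voltage V; the full source current 1 A splits among them.
1/R_par = 1/300 + 1/60 = 0.02 S  =>  R_par = 50 Ω
V = I × R_par = 1 × 50 = 50 V
I_R2 = V/R2 = 50/60 = 0.8333 A

Final answer: 0.8333 A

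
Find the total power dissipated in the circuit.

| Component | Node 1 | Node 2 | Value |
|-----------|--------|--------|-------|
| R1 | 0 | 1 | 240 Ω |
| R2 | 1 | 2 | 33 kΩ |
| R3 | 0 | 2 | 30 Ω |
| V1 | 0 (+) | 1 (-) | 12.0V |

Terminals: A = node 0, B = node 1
Nodal analysis, taking node 1 as the 0 V reference.
Source V1 fixes V_0 = 12 V.
KCL at each unknown node (sum of currents leaving = 0; resistances in Ω):
  Node 2: (V_2 - 0)/33000 + (V_2 - 12)/30 = 0
Collecting terms: 0.03336 × V_2 = 0.4  =>  V_2 = 11.99 V
Power in each resistor, P = (ΔV)²/R:
  P_R1 = (12 - 0)²/240 = 0.6 W
  P_R2 = (0 - 11.99)²/33000 = 0.004356 W
  P_R3 = (12 - 11.99)²/30 = 0.00000396 W
P_total = P_R1 + P_R2 + P_R3 = 0.6044 W

Final answer: 0.6044 W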